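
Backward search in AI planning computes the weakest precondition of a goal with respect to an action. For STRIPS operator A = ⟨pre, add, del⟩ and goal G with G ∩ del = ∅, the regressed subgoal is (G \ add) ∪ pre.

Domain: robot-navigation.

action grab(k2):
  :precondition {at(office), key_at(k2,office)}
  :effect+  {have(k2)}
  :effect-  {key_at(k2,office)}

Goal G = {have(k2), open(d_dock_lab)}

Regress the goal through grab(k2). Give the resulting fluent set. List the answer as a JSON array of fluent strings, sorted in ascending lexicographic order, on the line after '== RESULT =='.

Regress:
  G ∩ del = {}  (empty — regression defined)
  G \ add = {have(k2), open(d_dock_lab)} \ {have(k2)} = {open(d_dock_lab)}
  ∪ pre   = {open(d_dock_lab)} ∪ {at(office), key_at(k2,office)}
          = {at(office), key_at(k2,office), open(d_dock_lab)}

== RESULT ==
["at(office)", "key_at(k2,office)", "open(d_dock_lab)"]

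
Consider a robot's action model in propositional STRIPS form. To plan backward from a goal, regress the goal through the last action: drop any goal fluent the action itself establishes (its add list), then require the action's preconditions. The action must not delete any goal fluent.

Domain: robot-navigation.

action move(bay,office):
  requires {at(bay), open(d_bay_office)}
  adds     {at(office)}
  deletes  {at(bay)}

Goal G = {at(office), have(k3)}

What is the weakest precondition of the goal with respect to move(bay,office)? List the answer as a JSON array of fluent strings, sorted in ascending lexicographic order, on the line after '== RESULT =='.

Regress:
  G ∩ del = {}  (empty — regression defined)
  G \ add = {at(office), have(k3)} \ {at(office)} = {have(k3)}
  ∪ pre   = {have(k3)} ∪ {at(bay), open(d_bay_office)}
          = {at(bay), have(k3), open(d_bay_office)}

== RESULT ==
["at(bay)", "have(k3)", "open(d_bay_office)"]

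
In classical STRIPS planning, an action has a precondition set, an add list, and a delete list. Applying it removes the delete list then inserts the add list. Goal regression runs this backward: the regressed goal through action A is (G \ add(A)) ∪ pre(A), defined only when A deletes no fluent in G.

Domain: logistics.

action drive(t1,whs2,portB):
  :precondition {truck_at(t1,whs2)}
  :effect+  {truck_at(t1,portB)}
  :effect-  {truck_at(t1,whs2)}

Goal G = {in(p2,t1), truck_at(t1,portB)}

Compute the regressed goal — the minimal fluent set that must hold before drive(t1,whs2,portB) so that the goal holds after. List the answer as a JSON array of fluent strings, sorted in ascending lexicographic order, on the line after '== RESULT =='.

Compute (G \ add) ∪ pre:
  G ∩ del = {}  (empty — regression defined)
  G \ add = {in(p2,t1), truck_at(t1,portB)} \ {truck_at(t1,portB)} = {in(p2,t1)}
  ∪ pre   = {in(p2,t1)} ∪ {truck_at(t1,whs2)}
          = {in(p2,t1), truck_at(t1,whs2)}

== RESULT ==
["in(p2,t1)", "truck_at(t1,whs2)"]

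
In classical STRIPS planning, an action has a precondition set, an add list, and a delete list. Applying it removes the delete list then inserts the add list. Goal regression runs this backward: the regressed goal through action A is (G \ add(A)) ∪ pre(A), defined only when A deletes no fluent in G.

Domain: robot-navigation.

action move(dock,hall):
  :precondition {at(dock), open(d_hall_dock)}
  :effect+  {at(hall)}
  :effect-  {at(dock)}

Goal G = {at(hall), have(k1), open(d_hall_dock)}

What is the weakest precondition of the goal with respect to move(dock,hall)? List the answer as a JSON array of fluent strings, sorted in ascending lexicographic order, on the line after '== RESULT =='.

Regress:
  G ∩ del = {}  (empty — regression defined)
  G \ add = {at(hall), have(k1), open(d_hall_dock)} \ {at(hall)} = {have(k1), open(d_hall_dock)}
  ∪ pre   = {have(k1), open(d_hall_dock)} ∪ {at(dock), open(d_hall_dock)}
          = {at(dock), have(k1), open(d_hall_dock)}

== RESULT ==
["at(dock)", "have(k1)", "open(d_hall_dock)"]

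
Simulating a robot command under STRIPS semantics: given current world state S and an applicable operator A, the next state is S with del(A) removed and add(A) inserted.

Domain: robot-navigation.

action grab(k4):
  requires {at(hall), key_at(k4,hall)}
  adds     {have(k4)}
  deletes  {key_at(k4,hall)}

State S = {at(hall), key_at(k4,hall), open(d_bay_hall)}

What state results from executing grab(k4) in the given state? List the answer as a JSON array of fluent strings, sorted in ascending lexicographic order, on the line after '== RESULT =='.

Compute (S \ del) ∪ add:
  pre ⊆ S: {at(hall), key_at(k4,hall)} ⊆ S  — applicable
  S \ del = {at(hall), open(d_bay_hall)}
  ∪ add   = {at(hall), have(k4), open(d_bay_hall)}

== RESULT ==
["at(hall)", "have(k4)", "open(d_bay_hall)"]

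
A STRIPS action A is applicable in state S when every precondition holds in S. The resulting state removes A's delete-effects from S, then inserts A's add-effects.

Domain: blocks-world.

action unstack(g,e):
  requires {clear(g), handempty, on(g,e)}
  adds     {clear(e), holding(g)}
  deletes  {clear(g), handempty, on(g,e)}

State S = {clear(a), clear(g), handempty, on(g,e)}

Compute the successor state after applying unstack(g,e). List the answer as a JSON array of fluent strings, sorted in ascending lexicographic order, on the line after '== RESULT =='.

Compute (S \ del) ∪ add:
  pre ⊆ S: {clear(g), handempty, on(g,e)} ⊆ S  — applicable
  S \ del = {clear(a)}
  ∪ add   = {clear(a), clear(e), holding(g)}

== RESULT ==
["clear(a)", "clear(e)", "holding(g)"]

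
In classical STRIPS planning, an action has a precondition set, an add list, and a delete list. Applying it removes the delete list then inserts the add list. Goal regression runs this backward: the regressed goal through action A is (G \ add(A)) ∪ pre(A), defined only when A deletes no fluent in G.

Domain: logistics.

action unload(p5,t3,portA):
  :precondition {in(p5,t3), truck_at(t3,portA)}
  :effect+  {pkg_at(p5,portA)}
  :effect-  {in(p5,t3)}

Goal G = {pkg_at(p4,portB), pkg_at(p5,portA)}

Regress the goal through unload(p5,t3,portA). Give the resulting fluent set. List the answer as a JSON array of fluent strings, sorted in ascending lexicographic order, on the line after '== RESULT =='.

Compute (G \ add) ∪ pre:
  G ∩ del = {}  (empty — regression defined)
  G \ add = {pkg_at(p4,portB), pkg_at(p5,portA)} \ {pkg_at(p5,portA)} = {pkg_at(p4,portB)}
  ∪ pre   = {pkg_at(p4,portB)} ∪ {in(p5,t3), truck_at(t3,portA)}
          = {in(p5,t3), pkg_at(p4,portB), truck_at(t3,portA)}

== RESULT ==
["in(p5,t3)", "pkg_at(p4,portB)", "truck_at(t3,portA)"]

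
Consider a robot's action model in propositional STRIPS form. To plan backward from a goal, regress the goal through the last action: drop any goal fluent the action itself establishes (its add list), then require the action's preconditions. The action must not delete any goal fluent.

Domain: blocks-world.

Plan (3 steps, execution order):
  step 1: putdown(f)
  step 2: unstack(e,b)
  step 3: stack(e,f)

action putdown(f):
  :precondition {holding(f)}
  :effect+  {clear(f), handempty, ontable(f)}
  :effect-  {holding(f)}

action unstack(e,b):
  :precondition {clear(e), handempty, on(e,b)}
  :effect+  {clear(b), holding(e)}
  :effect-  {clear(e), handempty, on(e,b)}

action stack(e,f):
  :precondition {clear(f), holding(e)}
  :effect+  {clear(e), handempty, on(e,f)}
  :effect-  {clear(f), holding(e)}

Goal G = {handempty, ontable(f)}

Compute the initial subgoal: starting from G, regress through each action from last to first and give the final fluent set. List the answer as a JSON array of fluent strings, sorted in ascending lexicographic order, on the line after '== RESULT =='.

Regress step by step:
  through step 3 (stack(e,f)): drop {handempty}, keep {ontable(f)}, require {clear(f), holding(e)}
    → {clear(f), holding(e), ontable(f)}
  through step 2 (unstack(e,b)): drop {holding(e)}, keep {clear(f), ontable(f)}, require {clear(e), handempty, on(e,b)}
    → {clear(e), clear(f), handempty, on(e,b), ontable(f)}
  through step 1 (putdown(f)): drop {clear(f), handempty, ontable(f)}, keep {clear(e), on(e,b)}, require {holding(f)}
    → {clear(e), holding(f), on(e,b)}

== RESULT ==
["clear(e)", "holding(f)", "on(e,b)"]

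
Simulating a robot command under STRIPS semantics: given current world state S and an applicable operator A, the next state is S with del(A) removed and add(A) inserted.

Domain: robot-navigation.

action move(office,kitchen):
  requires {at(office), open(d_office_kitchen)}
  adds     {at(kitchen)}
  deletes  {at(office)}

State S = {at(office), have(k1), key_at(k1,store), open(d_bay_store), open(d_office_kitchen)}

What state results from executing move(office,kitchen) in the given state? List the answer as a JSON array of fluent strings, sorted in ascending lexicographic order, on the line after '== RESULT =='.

Compute (S \ del) ∪ add:
  pre ⊆ S: {at(office), open(d_office_kitchen)} ⊆ S  — applicable
  S \ del = {have(k1), key_at(k1,store), open(d_bay_store), open(d_office_kitchen)}
  ∪ add   = {at(kitchen), have(k1), key_at(k1,store), open(d_bay_store), open(d_office_kitchen)}

== RESULT ==
["at(kitchen)", "have(k1)", "key_at(k1,store)", "open(d_bay_store)", "open(d_office_kitchen)"]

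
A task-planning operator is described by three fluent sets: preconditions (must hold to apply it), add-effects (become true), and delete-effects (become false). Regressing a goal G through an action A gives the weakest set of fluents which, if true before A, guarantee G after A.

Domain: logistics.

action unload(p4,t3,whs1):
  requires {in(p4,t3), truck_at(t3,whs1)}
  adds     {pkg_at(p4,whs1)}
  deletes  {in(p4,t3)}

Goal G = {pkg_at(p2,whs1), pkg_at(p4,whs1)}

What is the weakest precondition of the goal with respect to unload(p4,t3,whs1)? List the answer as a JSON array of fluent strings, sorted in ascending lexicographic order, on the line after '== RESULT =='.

Compute (G \ add) ∪ pre:
  G ∩ del = {}  (empty — regression defined)
  G \ add = {pkg_at(p2,whs1), pkg_at(p4,whs1)} \ {pkg_at(p4,whs1)} = {pkg_at(p2,whs1)}
  ∪ pre   = {pkg_at(p2,whs1)} ∪ {in(p4,t3), truck_at(t3,whs1)}
          = {in(p4,t3), pkg_at(p2,whs1), truck_at(t3,whs1)}

== RESULT ==
["in(p4,t3)", "pkg_at(p2,whs1)", "truck_at(t3,whs1)"]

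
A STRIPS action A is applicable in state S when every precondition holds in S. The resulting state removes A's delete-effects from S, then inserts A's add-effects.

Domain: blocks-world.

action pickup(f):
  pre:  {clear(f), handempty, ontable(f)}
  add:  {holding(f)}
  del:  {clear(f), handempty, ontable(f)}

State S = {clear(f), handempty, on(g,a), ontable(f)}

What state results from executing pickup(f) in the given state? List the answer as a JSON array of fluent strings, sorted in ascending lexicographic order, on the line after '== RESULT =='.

Compute (S \ del) ∪ add:
  pre ⊆ S: {clear(f), handempty, ontable(f)} ⊆ S  — applicable
  S \ del = {on(g,a)}
  ∪ add   = {holding(f), on(g,a)}

== RESULT ==
["holding(f)", "on(g,a)"]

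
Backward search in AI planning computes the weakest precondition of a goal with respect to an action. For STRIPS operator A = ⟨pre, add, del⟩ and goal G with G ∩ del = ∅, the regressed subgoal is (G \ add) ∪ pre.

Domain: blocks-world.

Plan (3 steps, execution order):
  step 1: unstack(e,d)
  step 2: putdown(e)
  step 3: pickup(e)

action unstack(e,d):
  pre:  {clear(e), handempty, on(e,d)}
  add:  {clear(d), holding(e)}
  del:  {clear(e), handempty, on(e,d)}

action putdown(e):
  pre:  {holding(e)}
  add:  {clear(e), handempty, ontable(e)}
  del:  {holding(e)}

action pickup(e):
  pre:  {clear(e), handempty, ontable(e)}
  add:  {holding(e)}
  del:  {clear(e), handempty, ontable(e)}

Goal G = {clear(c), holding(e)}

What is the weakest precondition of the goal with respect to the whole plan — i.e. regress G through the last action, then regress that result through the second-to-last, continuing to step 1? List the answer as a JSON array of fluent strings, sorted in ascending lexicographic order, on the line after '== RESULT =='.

Work backward from the goal:
  through step 3 (pickup(e)): drop {holding(e)}, keep {clear(c)}, require {clear(e), handempty, ontable(e)}
    → {clear(c), clear(e), handempty, ontable(e)}
  through step 2 (putdown(e)): drop {clear(e), handempty, ontable(e)}, keep {clear(c)}, require {holding(e)}
    → {clear(c), holding(e)}
  through step 1 (unstack(e,d)): drop {holding(e)}, keep {clear(c)}, require {clear(e), handempty, on(e,d)}
    → {clear(c), clear(e), handempty, on(e,d)}

== RESULT ==
["clear(c)", "clear(e)", "handempty", "on(e,d)"]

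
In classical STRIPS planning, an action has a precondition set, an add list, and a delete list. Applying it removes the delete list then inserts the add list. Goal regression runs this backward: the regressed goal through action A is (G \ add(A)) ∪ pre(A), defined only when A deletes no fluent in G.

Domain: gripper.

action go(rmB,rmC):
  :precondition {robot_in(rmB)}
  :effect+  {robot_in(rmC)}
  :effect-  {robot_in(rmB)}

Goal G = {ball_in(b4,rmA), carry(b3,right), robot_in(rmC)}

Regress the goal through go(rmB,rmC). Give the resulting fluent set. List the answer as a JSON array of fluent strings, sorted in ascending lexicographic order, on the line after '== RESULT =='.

Compute (G \ add) ∪ pre:
  G ∩ del = {}  (empty — regression defined)
  G \ add = {ball_in(b4,rmA), carry(b3,right), robot_in(rmC)} \ {robot_in(rmC)} = {ball_in(b4,rmA), carry(b3,right)}
  ∪ pre   = {ball_in(b4,rmA), carry(b3,right)} ∪ {robot_in(rmB)}
          = {ball_in(b4,rmA), carry(b3,right), robot_in(rmB)}

== RESULT ==
["ball_in(b4,rmA)", "carry(b3,right)", "robot_in(rmB)"]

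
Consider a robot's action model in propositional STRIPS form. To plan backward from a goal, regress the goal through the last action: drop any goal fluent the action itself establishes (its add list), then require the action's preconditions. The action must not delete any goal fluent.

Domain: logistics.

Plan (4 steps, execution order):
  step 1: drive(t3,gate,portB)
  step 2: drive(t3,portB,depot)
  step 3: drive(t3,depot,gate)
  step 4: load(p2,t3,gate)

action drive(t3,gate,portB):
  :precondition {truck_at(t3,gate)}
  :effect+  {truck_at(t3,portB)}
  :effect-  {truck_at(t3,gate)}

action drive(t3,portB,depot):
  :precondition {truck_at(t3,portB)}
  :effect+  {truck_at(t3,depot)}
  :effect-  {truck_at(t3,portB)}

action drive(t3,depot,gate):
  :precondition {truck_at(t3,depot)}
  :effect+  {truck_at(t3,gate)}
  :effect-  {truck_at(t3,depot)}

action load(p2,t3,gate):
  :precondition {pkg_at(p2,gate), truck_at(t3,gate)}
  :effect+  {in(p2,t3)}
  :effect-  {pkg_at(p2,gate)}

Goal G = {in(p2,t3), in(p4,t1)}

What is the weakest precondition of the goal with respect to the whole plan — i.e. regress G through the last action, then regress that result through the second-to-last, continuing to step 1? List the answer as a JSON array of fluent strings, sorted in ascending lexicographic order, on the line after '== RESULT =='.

Regress step by step:
  through step 4 (load(p2,t3,gate)): drop {in(p2,t3)}, keep {in(p4,t1)}, require {pkg_at(p2,gate), truck_at(t3,gate)}
    → {in(p4,t1), pkg_at(p2,gate), truck_at(t3,gate)}
  through step 3 (drive(t3,depot,gate)): drop {truck_at(t3,gate)}, keep {in(p4,t1), pkg_at(p2,gate)}, require {truck_at(t3,depot)}
    → {in(p4,t1), pkg_at(p2,gate), truck_at(t3,depot)}
  through step 2 (drive(t3,portB,depot)): drop {truck_at(t3,depot)}, keep {in(p4,t1), pkg_at(p2,gate)}, require {truck_at(t3,portB)}
    → {in(p4,t1), pkg_at(p2,gate), truck_at(t3,portB)}
  through step 1 (drive(t3,gate,portB)): drop {truck_at(t3,portB)}, keep {in(p4,t1), pkg_at(p2,gate)}, require {truck_at(t3,gate)}
    → {in(p4,t1), pkg_at(p2,gate), truck_at(t3,gate)}

== RESULT ==
["in(p4,t1)", "pkg_at(p2,gate)", "truck_at(t3,gate)"]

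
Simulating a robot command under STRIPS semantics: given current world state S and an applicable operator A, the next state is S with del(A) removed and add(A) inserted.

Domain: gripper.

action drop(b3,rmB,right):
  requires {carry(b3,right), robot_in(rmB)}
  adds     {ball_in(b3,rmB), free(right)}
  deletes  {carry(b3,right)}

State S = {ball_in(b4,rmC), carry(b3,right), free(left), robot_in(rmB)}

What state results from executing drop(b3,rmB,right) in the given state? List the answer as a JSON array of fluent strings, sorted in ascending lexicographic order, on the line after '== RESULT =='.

Compute (S \ del) ∪ add:
  pre ⊆ S: {carry(b3,right), robot_in(rmB)} ⊆ S  — applicable
  S \ del = {ball_in(b4,rmC), free(left), robot_in(rmB)}
  ∪ add   = {ball_in(b3,rmB), ball_in(b4,rmC), free(left), free(right), robot_in(rmB)}

== RESULT ==
["ball_in(b3,rmB)", "ball_in(b4,rmC)", "free(left)", "free(right)", "robot_in(rmB)"]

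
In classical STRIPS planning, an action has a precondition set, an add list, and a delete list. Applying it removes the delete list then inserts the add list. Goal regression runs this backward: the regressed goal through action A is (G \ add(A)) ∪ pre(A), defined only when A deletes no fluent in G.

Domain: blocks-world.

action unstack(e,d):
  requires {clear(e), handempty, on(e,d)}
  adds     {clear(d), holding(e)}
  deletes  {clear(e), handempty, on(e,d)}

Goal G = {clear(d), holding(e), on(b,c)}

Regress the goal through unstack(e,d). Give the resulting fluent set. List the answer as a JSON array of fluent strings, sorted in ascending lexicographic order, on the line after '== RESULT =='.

Regress:
  G ∩ del = {}  (empty — regression defined)
  G \ add = {clear(d), holding(e), on(b,c)} \ {clear(d), holding(e)} = {on(b,c)}
  ∪ pre   = {on(b,c)} ∪ {clear(e), handempty, on(e,d)}
          = {clear(e), handempty, on(b,c), on(e,d)}

== RESULT ==
["clear(e)", "handempty", "on(b,c)", "on(e,d)"]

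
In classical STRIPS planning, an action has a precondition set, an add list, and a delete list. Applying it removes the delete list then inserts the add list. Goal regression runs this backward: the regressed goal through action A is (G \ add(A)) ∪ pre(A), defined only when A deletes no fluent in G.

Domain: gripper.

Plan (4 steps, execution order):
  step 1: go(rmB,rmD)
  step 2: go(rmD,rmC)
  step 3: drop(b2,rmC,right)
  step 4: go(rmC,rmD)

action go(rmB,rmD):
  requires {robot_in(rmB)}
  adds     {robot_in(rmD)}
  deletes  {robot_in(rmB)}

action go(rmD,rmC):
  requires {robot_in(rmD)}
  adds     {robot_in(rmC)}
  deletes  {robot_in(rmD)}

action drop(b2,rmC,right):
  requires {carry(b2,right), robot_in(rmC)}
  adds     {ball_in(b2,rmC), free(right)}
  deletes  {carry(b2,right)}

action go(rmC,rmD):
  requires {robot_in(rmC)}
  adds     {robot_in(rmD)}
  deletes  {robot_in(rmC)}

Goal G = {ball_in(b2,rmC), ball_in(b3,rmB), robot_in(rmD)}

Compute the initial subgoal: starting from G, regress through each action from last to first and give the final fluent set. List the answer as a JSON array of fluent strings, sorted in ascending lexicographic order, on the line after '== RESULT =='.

Work backward from the goal:
  through step 4 (go(rmC,rmD)): drop {robot_in(rmD)}, keep {ball_in(b2,rmC), ball_in(b3,rmB)}, require {robot_in(rmC)}
    → {ball_in(b2,rmC), ball_in(b3,rmB), robot_in(rmC)}
  through step 3 (drop(b2,rmC,right)): drop {ball_in(b2,rmC)}, keep {ball_in(b3,rmB), robot_in(rmC)}, require {carry(b2,right), robot_in(rmC)}
    → {ball_in(b3,rmB), carry(b2,right), robot_in(rmC)}
  through step 2 (go(rmD,rmC)): drop {robot_in(rmC)}, keep {ball_in(b3,rmB), carry(b2,right)}, require {robot_in(rmD)}
    → {ball_in(b3,rmB), carry(b2,right), robot_in(rmD)}
  through step 1 (go(rmB,rmD)): drop {robot_in(rmD)}, keep {ball_in(b3,rmB), carry(b2,right)}, require {robot_in(rmB)}
    → {ball_in(b3,rmB), carry(b2,right), robot_in(rmB)}

== RESULT ==
["ball_in(b3,rmB)", "carry(b2,right)", "robot_in(rmB)"]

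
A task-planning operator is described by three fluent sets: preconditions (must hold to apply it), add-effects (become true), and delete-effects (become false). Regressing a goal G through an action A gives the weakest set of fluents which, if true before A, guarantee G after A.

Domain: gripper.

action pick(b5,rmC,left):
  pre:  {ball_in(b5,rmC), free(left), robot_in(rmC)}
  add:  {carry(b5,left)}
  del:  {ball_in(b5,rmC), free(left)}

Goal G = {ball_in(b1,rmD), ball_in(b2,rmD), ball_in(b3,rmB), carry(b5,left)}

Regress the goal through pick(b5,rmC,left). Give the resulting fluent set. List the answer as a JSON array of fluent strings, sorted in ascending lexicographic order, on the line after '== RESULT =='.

Regress:
  G ∩ del = {}  (empty — regression defined)
  G \ add = {ball_in(b1,rmD), ball_in(b2,rmD), ball_in(b3,rmB), carry(b5,left)} \ {carry(b5,left)} = {ball_in(b1,rmD), ball_in(b2,rmD), ball_in(b3,rmB)}
  ∪ pre   = {ball_in(b1,rmD), ball_in(b2,rmD), ball_in(b3,rmB)} ∪ {ball_in(b5,rmC), free(left), robot_in(rmC)}
          = {ball_in(b1,rmD), ball_in(b2,rmD), ball_in(b3,rmB), ball_in(b5,rmC), free(left), robot_in(rmC)}

== RESULT ==
["ball_in(b1,rmD)", "ball_in(b2,rmD)", "ball_in(b3,rmB)", "ball_in(b5,rmC)", "free(left)", "robot_in(rmC)"]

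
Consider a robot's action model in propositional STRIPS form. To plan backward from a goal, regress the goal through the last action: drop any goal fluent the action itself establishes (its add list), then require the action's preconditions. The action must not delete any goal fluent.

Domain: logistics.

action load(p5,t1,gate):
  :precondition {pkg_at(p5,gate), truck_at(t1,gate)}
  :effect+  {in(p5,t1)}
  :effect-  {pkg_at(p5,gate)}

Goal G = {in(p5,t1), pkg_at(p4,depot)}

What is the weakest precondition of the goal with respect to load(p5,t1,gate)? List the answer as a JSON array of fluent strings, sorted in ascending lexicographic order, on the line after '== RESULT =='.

Compute (G \ add) ∪ pre:
  G ∩ del = {}  (empty — regression defined)
  G \ add = {in(p5,t1), pkg_at(p4,depot)} \ {in(p5,t1)} = {pkg_at(p4,depot)}
  ∪ pre   = {pkg_at(p4,depot)} ∪ {pkg_at(p5,gate), truck_at(t1,gate)}
          = {pkg_at(p4,depot), pkg_at(p5,gate), truck_at(t1,gate)}

== RESULT ==
["pkg_at(p4,depot)", "pkg_at(p5,gate)", "truck_at(t1,gate)"]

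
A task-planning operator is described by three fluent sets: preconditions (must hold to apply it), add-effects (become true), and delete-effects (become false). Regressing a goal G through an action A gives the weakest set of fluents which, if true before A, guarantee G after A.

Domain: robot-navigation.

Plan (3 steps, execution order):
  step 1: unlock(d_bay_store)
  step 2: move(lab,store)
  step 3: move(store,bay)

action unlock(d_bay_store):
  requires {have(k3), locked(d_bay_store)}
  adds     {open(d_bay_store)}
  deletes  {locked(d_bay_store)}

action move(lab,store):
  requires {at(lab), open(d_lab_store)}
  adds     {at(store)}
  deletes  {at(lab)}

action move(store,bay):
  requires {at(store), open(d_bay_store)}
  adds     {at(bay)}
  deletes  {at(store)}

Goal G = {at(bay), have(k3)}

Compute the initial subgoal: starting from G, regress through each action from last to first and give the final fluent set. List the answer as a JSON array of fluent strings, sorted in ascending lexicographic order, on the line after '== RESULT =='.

Regress step by step:
  through step 3 (move(store,bay)): drop {at(bay)}, keep {have(k3)}, require {at(store), open(d_bay_store)}
    → {at(store), have(k3), open(d_bay_store)}
  through step 2 (move(lab,store)): drop {at(store)}, keep {have(k3), open(d_bay_store)}, require {at(lab), open(d_lab_store)}
    → {at(lab), have(k3), open(d_bay_store), open(d_lab_store)}
  through step 1 (unlock(d_bay_store)): drop {open(d_bay_store)}, keep {at(lab), have(k3), open(d_lab_store)}, require {have(k3), locked(d_bay_store)}
    → {at(lab), have(k3), locked(d_bay_store), open(d_lab_store)}

== RESULT ==
["at(lab)", "have(k3)", "locked(d_bay_store)", "open(d_lab_store)"]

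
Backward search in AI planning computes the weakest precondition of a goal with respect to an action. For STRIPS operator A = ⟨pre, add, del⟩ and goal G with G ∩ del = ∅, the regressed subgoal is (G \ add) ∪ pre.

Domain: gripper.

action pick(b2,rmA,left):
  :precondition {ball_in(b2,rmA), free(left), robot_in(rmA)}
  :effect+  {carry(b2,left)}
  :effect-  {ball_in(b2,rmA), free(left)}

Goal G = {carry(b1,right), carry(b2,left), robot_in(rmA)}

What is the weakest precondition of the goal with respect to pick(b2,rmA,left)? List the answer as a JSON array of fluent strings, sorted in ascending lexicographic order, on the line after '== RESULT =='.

Regress:
  G ∩ del = {}  (empty — regression defined)
  G \ add = {carry(b1,right), carry(b2,left), robot_in(rmA)} \ {carry(b2,left)} = {carry(b1,right), robot_in(rmA)}
  ∪ pre   = {carry(b1,right), robot_in(rmA)} ∪ {ball_in(b2,rmA), free(left), robot_in(rmA)}
          = {ball_in(b2,rmA), carry(b1,right), free(left), robot_in(rmA)}

== RESULT ==
["ball_in(b2,rmA)", "carry(b1,right)", "free(left)", "robot_in(rmA)"]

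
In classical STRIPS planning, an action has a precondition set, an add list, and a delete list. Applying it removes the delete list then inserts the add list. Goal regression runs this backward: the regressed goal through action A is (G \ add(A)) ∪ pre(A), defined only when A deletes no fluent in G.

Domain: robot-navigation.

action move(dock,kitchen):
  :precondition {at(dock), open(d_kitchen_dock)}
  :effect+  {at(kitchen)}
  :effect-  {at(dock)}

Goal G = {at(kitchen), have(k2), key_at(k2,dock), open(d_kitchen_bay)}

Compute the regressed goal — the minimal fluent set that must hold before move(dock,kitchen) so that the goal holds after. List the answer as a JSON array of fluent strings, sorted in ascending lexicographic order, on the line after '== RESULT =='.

Compute (G \ add) ∪ pre:
  G ∩ del = {}  (empty — regression defined)
  G \ add = {at(kitchen), have(k2), key_at(k2,dock), open(d_kitchen_bay)} \ {at(kitchen)} = {have(k2), key_at(k2,dock), open(d_kitchen_bay)}
  ∪ pre   = {have(k2), key_at(k2,dock), open(d_kitchen_bay)} ∪ {at(dock), open(d_kitchen_dock)}
          = {at(dock), have(k2), key_at(k2,dock), open(d_kitchen_bay), open(d_kitchen_dock)}

== RESULT ==
["at(dock)", "have(k2)", "key_at(k2,dock)", "open(d_kitchen_bay)", "open(d_kitchen_dock)"]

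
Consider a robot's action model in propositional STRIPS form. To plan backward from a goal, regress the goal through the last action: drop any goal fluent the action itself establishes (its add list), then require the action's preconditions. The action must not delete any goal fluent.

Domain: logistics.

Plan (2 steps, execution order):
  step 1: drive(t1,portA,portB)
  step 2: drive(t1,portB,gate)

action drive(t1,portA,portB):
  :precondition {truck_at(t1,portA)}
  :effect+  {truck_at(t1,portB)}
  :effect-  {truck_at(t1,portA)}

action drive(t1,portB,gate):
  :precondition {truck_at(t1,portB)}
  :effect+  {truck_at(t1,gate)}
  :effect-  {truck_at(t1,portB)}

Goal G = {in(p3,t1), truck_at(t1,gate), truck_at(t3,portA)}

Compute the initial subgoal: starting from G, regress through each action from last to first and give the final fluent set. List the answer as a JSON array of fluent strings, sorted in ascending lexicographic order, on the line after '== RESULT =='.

Work backward from the goal:
  through step 2 (drive(t1,portB,gate)): drop {truck_at(t1,gate)}, keep {in(p3,t1), truck_at(t3,portA)}, require {truck_at(t1,portB)}
    → {in(p3,t1), truck_at(t1,portB), truck_at(t3,portA)}
  through step 1 (drive(t1,portA,portB)): drop {truck_at(t1,portB)}, keep {in(p3,t1), truck_at(t3,portA)}, require {truck_at(t1,portA)}
    → {in(p3,t1), truck_at(t1,portA), truck_at(t3,portA)}

== RESULT ==
["in(p3,t1)", "truck_at(t1,portA)", "truck_at(t3,portA)"]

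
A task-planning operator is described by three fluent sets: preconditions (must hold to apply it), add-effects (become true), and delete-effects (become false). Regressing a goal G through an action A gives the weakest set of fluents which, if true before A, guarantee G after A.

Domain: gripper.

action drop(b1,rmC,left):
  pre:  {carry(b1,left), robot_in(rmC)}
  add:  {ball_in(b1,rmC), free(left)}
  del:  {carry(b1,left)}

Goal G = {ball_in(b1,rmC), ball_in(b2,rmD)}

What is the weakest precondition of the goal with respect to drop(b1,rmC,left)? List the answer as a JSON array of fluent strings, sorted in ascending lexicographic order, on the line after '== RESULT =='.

Regress:
  G ∩ del = {}  (empty — regression defined)
  G \ add = {ball_in(b1,rmC), ball_in(b2,rmD)} \ {ball_in(b1,rmC), free(left)} = {ball_in(b2,rmD)}
  ∪ pre   = {ball_in(b2,rmD)} ∪ {carry(b1,left), robot_in(rmC)}
          = {ball_in(b2,rmD), carry(b1,left), robot_in(rmC)}

== RESULT ==
["ball_in(b2,rmD)", "carry(b1,left)", "robot_in(rmC)"]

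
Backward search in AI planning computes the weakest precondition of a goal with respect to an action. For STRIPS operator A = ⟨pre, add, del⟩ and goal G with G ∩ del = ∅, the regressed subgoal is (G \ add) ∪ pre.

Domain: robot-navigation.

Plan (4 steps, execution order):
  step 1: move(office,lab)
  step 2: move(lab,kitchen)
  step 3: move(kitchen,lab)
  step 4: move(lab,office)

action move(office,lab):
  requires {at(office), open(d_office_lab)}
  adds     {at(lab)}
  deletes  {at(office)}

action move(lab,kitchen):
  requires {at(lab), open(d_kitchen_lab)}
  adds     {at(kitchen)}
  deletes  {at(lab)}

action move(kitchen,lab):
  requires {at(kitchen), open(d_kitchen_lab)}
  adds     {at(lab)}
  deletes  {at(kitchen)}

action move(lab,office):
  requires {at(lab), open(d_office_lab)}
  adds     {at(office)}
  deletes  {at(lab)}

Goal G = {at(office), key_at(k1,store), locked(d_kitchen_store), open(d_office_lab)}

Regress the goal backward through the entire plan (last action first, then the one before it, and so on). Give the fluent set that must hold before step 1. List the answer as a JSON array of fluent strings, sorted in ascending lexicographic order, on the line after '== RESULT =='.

Work backward from the goal:
  through step 4 (move(lab,office)): drop {at(office)}, keep {key_at(k1,store), locked(d_kitchen_store), open(d_office_lab)}, require {at(lab), open(d_office_lab)}
    → {at(lab), key_at(k1,store), locked(d_kitchen_store), open(d_office_lab)}
  through step 3 (move(kitchen,lab)): drop {at(lab)}, keep {key_at(k1,store), locked(d_kitchen_store), open(d_office_lab)}, require {at(kitchen), open(d_kitchen_lab)}
    → {at(kitchen), key_at(k1,store), locked(d_kitchen_store), open(d_kitchen_lab), open(d_office_lab)}
  through step 2 (move(lab,kitchen)): drop {at(kitchen)}, keep {key_at(k1,store), locked(d_kitchen_store), open(d_kitchen_lab), open(d_office_lab)}, require {at(lab), open(d_kitchen_lab)}
    → {at(lab), key_at(k1,store), locked(d_kitchen_store), open(d_kitchen_lab), open(d_office_lab)}
  through step 1 (move(office,lab)): drop {at(lab)}, keep {key_at(k1,store), locked(d_kitchen_store), open(d_kitchen_lab), open(d_office_lab)}, require {at(office), open(d_office_lab)}
    → {at(office), key_at(k1,store), locked(d_kitchen_store), open(d_kitchen_lab), open(d_office_lab)}

== RESULT ==
["at(office)", "key_at(k1,store)", "locked(d_kitchen_store)", "open(d_kitchen_lab)", "open(d_office_lab)"]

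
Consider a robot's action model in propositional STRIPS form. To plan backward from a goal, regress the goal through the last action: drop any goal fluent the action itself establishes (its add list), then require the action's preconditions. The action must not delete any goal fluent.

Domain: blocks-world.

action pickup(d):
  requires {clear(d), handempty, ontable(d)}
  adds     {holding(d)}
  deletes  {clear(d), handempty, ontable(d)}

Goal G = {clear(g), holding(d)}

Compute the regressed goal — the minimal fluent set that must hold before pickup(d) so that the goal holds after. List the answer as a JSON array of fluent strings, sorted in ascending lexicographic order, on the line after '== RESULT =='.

Compute (G \ add) ∪ pre:
  G ∩ del = {}  (empty — regression defined)
  G \ add = {clear(g), holding(d)} \ {holding(d)} = {clear(g)}
  ∪ pre   = {clear(g)} ∪ {clear(d), handempty, ontable(d)}
          = {clear(d), clear(g), handempty, ontable(d)}

== RESULT ==
["clear(d)", "clear(g)", "handempty", "ontable(d)"]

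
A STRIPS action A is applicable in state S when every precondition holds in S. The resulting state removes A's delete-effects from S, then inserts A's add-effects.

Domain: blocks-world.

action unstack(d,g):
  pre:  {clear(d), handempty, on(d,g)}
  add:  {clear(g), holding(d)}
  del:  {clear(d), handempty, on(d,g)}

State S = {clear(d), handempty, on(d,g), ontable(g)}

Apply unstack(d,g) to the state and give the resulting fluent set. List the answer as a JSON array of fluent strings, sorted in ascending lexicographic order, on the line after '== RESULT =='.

Progress:
  pre ⊆ S: {clear(d), handempty, on(d,g)} ⊆ S  — applicable
  S \ del = {ontable(g)}
  ∪ add   = {clear(g), holding(d), ontable(g)}

== RESULT ==
["clear(g)", "holding(d)", "ontable(g)"]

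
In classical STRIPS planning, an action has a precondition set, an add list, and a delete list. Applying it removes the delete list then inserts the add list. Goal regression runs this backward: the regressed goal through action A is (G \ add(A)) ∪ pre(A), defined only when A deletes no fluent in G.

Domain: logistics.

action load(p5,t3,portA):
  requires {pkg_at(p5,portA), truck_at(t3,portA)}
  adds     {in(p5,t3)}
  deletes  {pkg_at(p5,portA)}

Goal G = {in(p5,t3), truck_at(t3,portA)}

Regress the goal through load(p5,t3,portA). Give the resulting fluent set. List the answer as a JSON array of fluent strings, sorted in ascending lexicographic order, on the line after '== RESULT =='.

Compute (G \ add) ∪ pre:
  G ∩ del = {}  (empty — regression defined)
  G \ add = {in(p5,t3), truck_at(t3,portA)} \ {in(p5,t3)} = {truck_at(t3,portA)}
  ∪ pre   = {truck_at(t3,portA)} ∪ {pkg_at(p5,portA), truck_at(t3,portA)}
          = {pkg_at(p5,portA), truck_at(t3,portA)}

== RESULT ==
["pkg_at(p5,portA)", "truck_at(t3,portA)"]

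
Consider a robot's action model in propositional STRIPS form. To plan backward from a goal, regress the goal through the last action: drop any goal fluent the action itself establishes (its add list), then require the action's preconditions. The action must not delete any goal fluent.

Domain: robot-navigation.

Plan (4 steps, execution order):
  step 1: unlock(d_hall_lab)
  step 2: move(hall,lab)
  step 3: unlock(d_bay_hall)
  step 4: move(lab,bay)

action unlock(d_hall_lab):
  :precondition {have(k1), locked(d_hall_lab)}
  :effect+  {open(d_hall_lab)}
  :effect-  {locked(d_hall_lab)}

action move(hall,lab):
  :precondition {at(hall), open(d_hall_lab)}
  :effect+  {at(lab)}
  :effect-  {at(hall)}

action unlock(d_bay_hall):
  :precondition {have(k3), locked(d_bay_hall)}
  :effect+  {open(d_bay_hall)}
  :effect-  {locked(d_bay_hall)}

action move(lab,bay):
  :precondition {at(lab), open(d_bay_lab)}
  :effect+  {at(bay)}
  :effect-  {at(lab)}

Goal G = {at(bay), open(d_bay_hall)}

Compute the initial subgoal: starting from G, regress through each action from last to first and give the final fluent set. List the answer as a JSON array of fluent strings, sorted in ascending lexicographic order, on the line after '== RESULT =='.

Regress step by step:
  through step 4 (move(lab,bay)): drop {at(bay)}, keep {open(d_bay_hall)}, require {at(lab), open(d_bay_lab)}
    → {at(lab), open(d_bay_hall), open(d_bay_lab)}
  through step 3 (unlock(d_bay_hall)): drop {open(d_bay_hall)}, keep {at(lab), open(d_bay_lab)}, require {have(k3), locked(d_bay_hall)}
    → {at(lab), have(k3), locked(d_bay_hall), open(d_bay_lab)}
  through step 2 (move(hall,lab)): drop {at(lab)}, keep {have(k3), locked(d_bay_hall), open(d_bay_lab)}, require {at(hall), open(d_hall_lab)}
    → {at(hall), have(k3), locked(d_bay_hall), open(d_bay_lab), open(d_hall_lab)}
  through step 1 (unlock(d_hall_lab)): drop {open(d_hall_lab)}, keep {at(hall), have(k3), locked(d_bay_hall), open(d_bay_lab)}, require {have(k1), locked(d_hall_lab)}
    → {at(hall), have(k1), have(k3), locked(d_bay_hall), locked(d_hall_lab), open(d_bay_lab)}

== RESULT ==
["at(hall)", "have(k1)", "have(k3)", "locked(d_bay_hall)", "locked(d_hall_lab)", "open(d_bay_lab)"]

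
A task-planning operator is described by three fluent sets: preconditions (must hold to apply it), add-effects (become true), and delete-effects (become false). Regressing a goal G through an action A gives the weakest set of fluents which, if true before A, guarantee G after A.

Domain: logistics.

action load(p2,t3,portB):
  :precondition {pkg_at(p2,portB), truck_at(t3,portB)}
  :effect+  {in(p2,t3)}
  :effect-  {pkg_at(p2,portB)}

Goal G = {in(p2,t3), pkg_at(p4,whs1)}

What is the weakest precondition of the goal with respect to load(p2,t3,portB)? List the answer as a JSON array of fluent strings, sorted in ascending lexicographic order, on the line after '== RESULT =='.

Compute (G \ add) ∪ pre:
  G ∩ del = {}  (empty — regression defined)
  G \ add = {in(p2,t3), pkg_at(p4,whs1)} \ {in(p2,t3)} = {pkg_at(p4,whs1)}
  ∪ pre   = {pkg_at(p4,whs1)} ∪ {pkg_at(p2,portB), truck_at(t3,portB)}
          = {pkg_at(p2,portB), pkg_at(p4,whs1), truck_at(t3,portB)}

== RESULT ==
["pkg_at(p2,portB)", "pkg_at(p4,whs1)", "truck_at(t3,portB)"]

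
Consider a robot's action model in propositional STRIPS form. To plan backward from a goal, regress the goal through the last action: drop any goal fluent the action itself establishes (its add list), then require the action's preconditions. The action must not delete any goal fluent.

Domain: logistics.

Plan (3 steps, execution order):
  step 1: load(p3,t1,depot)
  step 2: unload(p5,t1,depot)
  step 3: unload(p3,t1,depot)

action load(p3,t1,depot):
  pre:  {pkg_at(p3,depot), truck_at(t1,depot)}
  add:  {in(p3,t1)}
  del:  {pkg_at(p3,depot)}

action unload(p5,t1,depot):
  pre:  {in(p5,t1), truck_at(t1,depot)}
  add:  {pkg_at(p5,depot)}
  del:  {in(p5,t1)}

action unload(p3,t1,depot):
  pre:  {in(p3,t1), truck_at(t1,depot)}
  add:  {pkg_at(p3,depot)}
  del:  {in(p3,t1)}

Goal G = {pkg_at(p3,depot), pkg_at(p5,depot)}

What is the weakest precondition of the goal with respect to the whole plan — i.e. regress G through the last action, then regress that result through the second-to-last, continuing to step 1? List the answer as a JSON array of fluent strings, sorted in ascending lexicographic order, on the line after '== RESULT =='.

Work backward from the goal:
  through step 3 (unload(p3,t1,depot)): drop {pkg_at(p3,depot)}, keep {pkg_at(p5,depot)}, require {in(p3,t1), truck_at(t1,depot)}
    → {in(p3,t1), pkg_at(p5,depot), truck_at(t1,depot)}
  through step 2 (unload(p5,t1,depot)): drop {pkg_at(p5,depot)}, keep {in(p3,t1), truck_at(t1,depot)}, require {in(p5,t1), truck_at(t1,depot)}
    → {in(p3,t1), in(p5,t1), truck_at(t1,depot)}
  through step 1 (load(p3,t1,depot)): drop {in(p3,t1)}, keep {in(p5,t1), truck_at(t1,depot)}, require {pkg_at(p3,depot), truck_at(t1,depot)}
    → {in(p5,t1), pkg_at(p3,depot), truck_at(t1,depot)}

== RESULT ==
["in(p5,t1)", "pkg_at(p3,depot)", "truck_at(t1,depot)"]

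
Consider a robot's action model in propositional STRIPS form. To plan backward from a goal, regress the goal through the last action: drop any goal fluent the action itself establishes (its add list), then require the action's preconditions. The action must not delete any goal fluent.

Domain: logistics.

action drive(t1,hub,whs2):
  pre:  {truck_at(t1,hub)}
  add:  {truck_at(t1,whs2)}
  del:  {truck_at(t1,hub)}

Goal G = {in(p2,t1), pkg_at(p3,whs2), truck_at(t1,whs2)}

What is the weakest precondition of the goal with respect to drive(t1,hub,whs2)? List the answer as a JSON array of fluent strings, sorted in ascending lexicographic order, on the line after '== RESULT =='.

Compute (G \ add) ∪ pre:
  G ∩ del = {}  (empty — regression defined)
  G \ add = {in(p2,t1), pkg_at(p3,whs2), truck_at(t1,whs2)} \ {truck_at(t1,whs2)} = {in(p2,t1), pkg_at(p3,whs2)}
  ∪ pre   = {in(p2,t1), pkg_at(p3,whs2)} ∪ {truck_at(t1,hub)}
          = {in(p2,t1), pkg_at(p3,whs2), truck_at(t1,hub)}

== RESULT ==
["in(p2,t1)", "pkg_at(p3,whs2)", "truck_at(t1,hub)"]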